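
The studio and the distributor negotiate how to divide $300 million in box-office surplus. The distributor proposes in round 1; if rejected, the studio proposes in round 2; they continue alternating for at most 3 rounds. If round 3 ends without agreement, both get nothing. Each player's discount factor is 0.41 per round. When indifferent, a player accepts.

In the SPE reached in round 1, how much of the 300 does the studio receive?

72.57

Round 3 (the distributor proposes): the studio will accept anything ≥ 0, so the distributor offers 0 and keeps 300.
Round 2 (the studio proposes): the distributor can get 300 next round, worth 0.41 × 300 = 123 now; the studio offers that and keeps 177.
Round 1 (the distributor proposes): the studio can get 177 next round, worth 0.41 × 177 = 72.57 now; the distributor offers that and keeps 227.43.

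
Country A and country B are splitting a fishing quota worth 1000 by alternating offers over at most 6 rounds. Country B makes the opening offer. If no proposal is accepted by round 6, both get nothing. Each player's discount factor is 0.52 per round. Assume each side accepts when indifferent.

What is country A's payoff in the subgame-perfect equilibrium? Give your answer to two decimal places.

Work backward from the last round.
Round 6 (country A proposes): rejection yields 0 for country B; country A offers 0 and keeps 1000.
Round 5 (country B proposes): country A can get 1000 next round, worth 0.52 × 1000 = 520 now. Country B offers 520 and keeps 1000 − 520 = 480.
Round 4 (country A proposes): country B can get 480 next round, worth 0.52 × 480 = 249.6 now, so country A offers 249.6, keeping 750.4.
Round 3 (country B proposes): country A can get 750.4 next round, worth 0.52 × 750.4 = 390.208 now. Country B offers 390.208 and keeps 1000 − 390.208 = 609.792.
Round 2 (country A proposes): country B can get 609.792 next round, worth 0.52 × 609.792 = 317.09184 now. Country A offers 317.09184 and keeps 1000 − 317.09184 = 682.90816.
Round 1 (country B proposes): country A can get 682.90816 next round, worth 0.52 × 682.90816 = 355.1122432 now; country B offers that and keeps 644.8877568.

355.11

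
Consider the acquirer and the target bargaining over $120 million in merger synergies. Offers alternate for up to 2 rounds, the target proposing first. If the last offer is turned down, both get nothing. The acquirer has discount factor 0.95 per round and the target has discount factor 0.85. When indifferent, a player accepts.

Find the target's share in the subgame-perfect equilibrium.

6

Solve by backward induction from round 2.
Round 2 (the acquirer proposes): the target will accept anything ≥ 0, so the acquirer offers 0 and keeps 120.
Round 1 (the target proposes): the acquirer can get 120 next round, worth 0.95 × 120 = 114 now, so the target offers 114, keeping 6.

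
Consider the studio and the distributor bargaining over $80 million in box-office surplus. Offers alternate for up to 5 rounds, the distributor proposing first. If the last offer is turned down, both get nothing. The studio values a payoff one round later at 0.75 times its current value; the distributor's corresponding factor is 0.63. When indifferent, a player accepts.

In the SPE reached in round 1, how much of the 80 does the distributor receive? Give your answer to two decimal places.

Round 5 (the distributor proposes): rejection yields 0 for the studio; the distributor offers 0 and keeps 80.
Round 4 (the studio proposes): the distributor can get 80 next round, worth 0.63 × 80 = 50.4 now, so the studio offers 50.4, keeping 29.6.
Round 3 (the distributor proposes): the studio can get 29.6 next round, worth 0.75 × 29.6 = 22.2 now. The distributor offers 22.2 and keeps 80 − 22.2 = 57.8.
Round 2 (the studio proposes): the distributor can get 57.8 next round, worth 0.63 × 57.8 = 36.414 now, so the studio offers 36.414, keeping 43.586.
Round 1 (the distributor proposes): the studio can get 43.586 next round, worth 0.75 × 43.586 = 32.6895 now. The distributor offers 32.6895 and keeps 80 − 32.6895 = 47.3105.

47.31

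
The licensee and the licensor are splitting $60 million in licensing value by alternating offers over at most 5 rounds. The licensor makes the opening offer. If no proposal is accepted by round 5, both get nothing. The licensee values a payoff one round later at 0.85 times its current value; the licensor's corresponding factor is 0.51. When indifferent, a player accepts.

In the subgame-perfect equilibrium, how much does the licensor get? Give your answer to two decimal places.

24.18

Round 5 (the licensor proposes): the licensee will accept anything ≥ 0, so the licensor offers 0 and keeps 60.
Round 4 (the licensee proposes): the licensor can get 60 next round, worth 0.51 × 60 = 30.6 now. The licensee offers 30.6 and keeps 60 − 30.6 = 29.4.
Round 3 (the licensor proposes): the licensee can get 29.4 next round, worth 0.85 × 29.4 = 24.99 now; the licensor offers that and keeps 35.01.
Round 2 (the licensee proposes): the licensor can get 35.01 next round, worth 0.51 × 35.01 = 17.8551 now. The licensee offers 17.8551 and keeps 60 − 17.8551 = 42.1449.
Round 1 (the licensor proposes): the licensee can get 42.1449 next round, worth 0.85 × 42.1449 = 35.823165 now; the licensor offers that and keeps 24.176835.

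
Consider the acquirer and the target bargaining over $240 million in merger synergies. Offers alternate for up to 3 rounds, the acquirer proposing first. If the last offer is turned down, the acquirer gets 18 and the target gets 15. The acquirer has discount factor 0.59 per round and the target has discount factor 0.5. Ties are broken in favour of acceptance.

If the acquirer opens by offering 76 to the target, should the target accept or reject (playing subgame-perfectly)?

Accept

Round 3 (the acquirer proposes): the target gets 15 if talks fail, so the acquirer offers 15 and keeps 225.
Round 2 (the target proposes): the acquirer can get 225 next round, worth 0.59 × 225 = 132.75 now. The target offers 132.75 and keeps 240 − 132.75 = 107.25.
So by rejecting in round 1, the target gets 107.25 next round, worth 0.5 × 107.25 = 53.625 now.
Offer 76 ≥ 53.625, so the target accepts.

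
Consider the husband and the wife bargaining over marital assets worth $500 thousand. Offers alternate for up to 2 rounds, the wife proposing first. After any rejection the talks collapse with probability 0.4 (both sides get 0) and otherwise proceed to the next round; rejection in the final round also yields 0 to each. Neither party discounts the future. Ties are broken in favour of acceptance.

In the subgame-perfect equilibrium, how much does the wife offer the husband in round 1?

Round 2 (the husband proposes): the wife will accept anything ≥ 0, so the husband offers 0 and keeps 500.
Round 1 (the wife proposes): rejecting gives the husband an expected 0.6 × 500 = 300, so the wife offers 300, keeping 200.

300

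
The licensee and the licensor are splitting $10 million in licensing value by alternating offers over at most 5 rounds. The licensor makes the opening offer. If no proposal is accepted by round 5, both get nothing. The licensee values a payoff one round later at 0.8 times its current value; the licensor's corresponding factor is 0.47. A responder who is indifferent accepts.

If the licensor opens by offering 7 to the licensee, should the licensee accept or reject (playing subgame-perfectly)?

Work out the licensee's continuation value if the offer is rejected.
Round 5 (the licensor proposes): rejection yields 0 for the licensee; the licensor offers 0 and keeps 10.
Round 4 (the licensee proposes): the licensor can get 10 next round, worth 0.47 × 10 = 4.7 now; the licensee offers that and keeps 5.3.
Round 3 (the licensor proposes): the licensee can get 5.3 next round, worth 0.8 × 5.3 = 4.24 now; the licensor offers that and keeps 5.76.
Round 2 (the licensee proposes): the licensor can get 5.76 next round, worth 0.47 × 5.76 = 2.7072 now; the licensee offers that and keeps 7.2928.
So by rejecting in round 1, the licensee gets 7.2928 next round, worth 0.8 × 7.2928 = 5.83424 now.
Offer 7 ≥ 5.83424, so the licensee accepts.

Accept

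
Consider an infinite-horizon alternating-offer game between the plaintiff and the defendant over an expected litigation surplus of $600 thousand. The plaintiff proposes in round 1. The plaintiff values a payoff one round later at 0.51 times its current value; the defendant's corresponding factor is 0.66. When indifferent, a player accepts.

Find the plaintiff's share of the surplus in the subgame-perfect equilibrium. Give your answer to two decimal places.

307.51

When the plaintiff proposes, the defendant accepts any offer worth at least 0.66 times what the defendant would get by proposing next round; and vice versa.
This gives x = 600 − 0.66y and y = 600 − 0.51x, where x and y are each side's share when it proposes.
Hence (1 − 0.66·0.51)x = 600(1 − 0.66), i.e. 0.6634·x = 204.
x ≈ 307.5068; the defendant's share is 600 − x ≈ 292.4932.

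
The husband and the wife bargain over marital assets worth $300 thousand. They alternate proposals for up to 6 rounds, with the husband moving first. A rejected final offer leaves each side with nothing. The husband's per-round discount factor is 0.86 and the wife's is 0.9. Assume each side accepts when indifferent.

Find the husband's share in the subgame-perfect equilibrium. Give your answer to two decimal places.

Round 6 (the wife proposes): rejection yields 0 for the husband; the wife offers 0 and keeps 300.
Round 5 (the husband proposes): the wife can get 300 next round, worth 0.9 × 300 = 270 now. The husband offers 270 and keeps 300 − 270 = 30.
Round 4 (the wife proposes): the husband can get 30 next round, worth 0.86 × 30 = 25.8 now, so the wife offers 25.8, keeping 274.2.
Round 3 (the husband proposes): the wife can get 274.2 next round, worth 0.9 × 274.2 = 246.78 now; the husband offers that and keeps 53.22.
Round 2 (the wife proposes): the husband can get 53.22 next round, worth 0.86 × 53.22 = 45.7692 now, so the wife offers 45.7692, keeping 254.2308.
Round 1 (the husband proposes): the wife can get 254.2308 next round, worth 0.9 × 254.2308 = 228.80772 now, so the husband offers 228.80772, keeping 71.19228.

71.19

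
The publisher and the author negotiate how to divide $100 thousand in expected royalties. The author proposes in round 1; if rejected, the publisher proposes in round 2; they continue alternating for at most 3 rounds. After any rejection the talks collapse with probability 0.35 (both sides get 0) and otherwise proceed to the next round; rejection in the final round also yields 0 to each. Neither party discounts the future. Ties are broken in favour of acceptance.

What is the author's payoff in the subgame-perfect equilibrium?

77.25

Round 3 (the author proposes): the publisher will accept anything ≥ 0, so the author offers 0 and keeps 100.
Round 2 (the publisher proposes): rejecting gives the author an expected 0.65 × 100 = 65, so the publisher offers 65, keeping 35.
Round 1 (the author proposes): rejecting gives the publisher an expected 0.65 × 35 = 22.75, so the author offers 22.75, keeping 77.25.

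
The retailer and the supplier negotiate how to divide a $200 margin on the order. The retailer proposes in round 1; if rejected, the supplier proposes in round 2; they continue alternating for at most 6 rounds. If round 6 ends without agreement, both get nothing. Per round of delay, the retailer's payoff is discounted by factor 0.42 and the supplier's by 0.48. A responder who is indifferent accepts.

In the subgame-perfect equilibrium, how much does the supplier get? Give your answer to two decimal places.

70.81

Round 6 (the supplier proposes): the retailer will accept anything ≥ 0, so the supplier offers 0 and keeps 200.
Round 5 (the retailer proposes): the supplier can get 200 next round, worth 0.48 × 200 = 96 now; the retailer offers that and keeps 104.
Round 4 (the supplier proposes): the retailer can get 104 next round, worth 0.42 × 104 = 43.68 now. The supplier offers 43.68 and keeps 200 − 43.68 = 156.32.
Round 3 (the retailer proposes): the supplier can get 156.32 next round, worth 0.48 × 156.32 = 75.0336 now; the retailer offers that and keeps 124.9664.
Round 2 (the supplier proposes): the retailer can get 124.9664 next round, worth 0.42 × 124.9664 = 52.485888 now; the supplier offers that and keeps 147.514112.
Round 1 (the retailer proposes): the supplier can get 147.514112 next round, worth 0.48 × 147.514112 = 70.80677376 now; the retailer offers that and keeps 129.19322624.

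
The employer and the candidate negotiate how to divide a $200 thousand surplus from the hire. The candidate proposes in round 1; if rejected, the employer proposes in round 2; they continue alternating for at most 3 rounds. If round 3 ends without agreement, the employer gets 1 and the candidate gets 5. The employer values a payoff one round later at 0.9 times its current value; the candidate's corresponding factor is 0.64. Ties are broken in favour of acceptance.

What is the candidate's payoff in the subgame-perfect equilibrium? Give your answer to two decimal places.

134.62

Round 3 (the candidate proposes): the employer gets 1 if talks fail, so the candidate offers 1 and keeps 199.
Round 2 (the employer proposes): the candidate can get 199 next round, worth 0.64 × 199 = 127.36 now; the employer offers that and keeps 72.64.
Round 1 (the candidate proposes): the employer can get 72.64 next round, worth 0.9 × 72.64 = 65.376 now; the candidate offers that and keeps 134.624.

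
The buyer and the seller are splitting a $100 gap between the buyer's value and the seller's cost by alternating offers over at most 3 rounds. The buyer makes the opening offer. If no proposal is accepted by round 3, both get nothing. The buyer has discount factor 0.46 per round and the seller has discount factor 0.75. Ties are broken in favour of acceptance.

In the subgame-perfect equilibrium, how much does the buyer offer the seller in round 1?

Round 3 (the buyer proposes): rejection yields 0 for the seller; the buyer offers 0 and keeps 100.
Round 2 (the seller proposes): the buyer can get 100 next round, worth 0.46 × 100 = 46 now; the seller offers that and keeps 54.
Round 1 (the buyer proposes): the seller can get 54 next round, worth 0.75 × 54 = 40.5 now, so the buyer offers 40.5, keeping 59.5.

40.5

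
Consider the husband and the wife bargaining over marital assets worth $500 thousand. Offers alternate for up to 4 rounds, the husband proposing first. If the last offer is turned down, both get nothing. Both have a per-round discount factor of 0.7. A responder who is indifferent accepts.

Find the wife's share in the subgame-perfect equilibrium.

276.5

Round 4 (the wife proposes): the husband will accept anything ≥ 0, so the wife offers 0 and keeps 500.
Round 3 (the husband proposes): the wife can get 500 next round, worth 0.7 × 500 = 350 now. The husband offers 350 and keeps 500 − 350 = 150.
Round 2 (the wife proposes): the husband can get 150 next round, worth 0.7 × 150 = 105 now, so the wife offers 105, keeping 395.
Round 1 (the husband proposes): the wife can get 395 next round, worth 0.7 × 395 = 276.5 now. The husband offers 276.5 and keeps 500 − 276.5 = 223.5.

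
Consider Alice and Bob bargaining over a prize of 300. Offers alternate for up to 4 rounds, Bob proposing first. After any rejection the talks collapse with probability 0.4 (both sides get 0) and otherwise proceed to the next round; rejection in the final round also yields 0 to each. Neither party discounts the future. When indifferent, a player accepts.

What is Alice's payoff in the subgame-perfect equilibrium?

By backward induction:
Round 4 (Alice proposes): Bob will accept anything ≥ 0, so Alice offers 0 and keeps 300.
Round 3 (Bob proposes): rejecting gives Alice an expected 0.6 × 300 = 180; Bob offers that and keeps 120.
Round 2 (Alice proposes): rejecting gives Bob an expected 0.6 × 120 = 72; Alice offers that and keeps 228.
Round 1 (Bob proposes): rejecting gives Alice an expected 0.6 × 228 = 136.8; Bob offers that and keeps 163.2.

136.8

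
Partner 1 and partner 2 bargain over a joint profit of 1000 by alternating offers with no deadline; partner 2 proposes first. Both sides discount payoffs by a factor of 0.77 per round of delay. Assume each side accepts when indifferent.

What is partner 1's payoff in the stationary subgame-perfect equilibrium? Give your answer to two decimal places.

435.03

When partner 2 proposes, partner 1 accepts any offer worth at least 0.77 times what partner 1 would get by proposing next round; and vice versa.
This gives x = 1000 − 0.77y and y = 1000 − 0.77x, where x and y are each side's share when it proposes.
Hence (1 − 0.77·0.77)x = 1000(1 − 0.77), i.e. 0.4071·x = 230.
x ≈ 564.9718; partner 1's share is 1000 − x ≈ 435.0282.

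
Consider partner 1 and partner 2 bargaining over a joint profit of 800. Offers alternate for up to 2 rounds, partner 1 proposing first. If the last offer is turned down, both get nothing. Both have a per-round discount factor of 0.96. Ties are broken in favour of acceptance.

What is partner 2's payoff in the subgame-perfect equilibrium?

By backward induction:
Round 2 (partner 2 proposes): rejection yields 0 for partner 1; partner 2 offers 0 and keeps 800.
Round 1 (partner 1 proposes): partner 2 can get 800 next round, worth 0.96 × 800 = 768 now. Partner 1 offers 768 and keeps 800 − 768 = 32.

768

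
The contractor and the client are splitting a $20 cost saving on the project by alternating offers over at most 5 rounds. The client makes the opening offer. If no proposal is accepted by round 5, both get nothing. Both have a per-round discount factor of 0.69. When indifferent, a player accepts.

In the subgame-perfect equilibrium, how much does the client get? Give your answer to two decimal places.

13.69

Round 5 (the client proposes): the contractor will accept anything ≥ 0, so the client offers 0 and keeps 20.
Round 4 (the contractor proposes): the client can get 20 next round, worth 0.69 × 20 = 13.8 now. The contractor offers 13.8 and keeps 20 − 13.8 = 6.2.
Round 3 (the client proposes): the contractor can get 6.2 next round, worth 0.69 × 6.2 = 4.278 now. The client offers 4.278 and keeps 20 − 4.278 = 15.722.
Round 2 (the contractor proposes): the client can get 15.722 next round, worth 0.69 × 15.722 = 10.84818 now; the contractor offers that and keeps 9.15182.
Round 1 (the client proposes): the contractor can get 9.15182 next round, worth 0.69 × 9.15182 = 6.3147558 now. The client offers 6.3147558 and keeps 20 − 6.3147558 = 13.6852442.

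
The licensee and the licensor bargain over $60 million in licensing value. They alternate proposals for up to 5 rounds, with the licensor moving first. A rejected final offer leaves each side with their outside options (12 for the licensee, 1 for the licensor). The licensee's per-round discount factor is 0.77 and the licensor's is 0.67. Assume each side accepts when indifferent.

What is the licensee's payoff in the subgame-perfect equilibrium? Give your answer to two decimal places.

By backward induction:
Round 5 (the licensor proposes): the licensee gets 12 if talks fail, so the licensor offers 12 and keeps 48.
Round 4 (the licensee proposes): the licensor can get 48 next round, worth 0.67 × 48 = 32.16 now. The licensee offers 32.16 and keeps 60 − 32.16 = 27.84.
Round 3 (the licensor proposes): the licensee can get 27.84 next round, worth 0.77 × 27.84 = 21.4368 now; the licensor offers that and keeps 38.5632.
Round 2 (the licensee proposes): the licensor can get 38.5632 next round, worth 0.67 × 38.5632 = 25.837344 now. The licensee offers 25.837344 and keeps 60 − 25.837344 = 34.162656.
Round 1 (the licensor proposes): the licensee can get 34.162656 next round, worth 0.77 × 34.162656 = 26.30524512 now; the licensor offers that and keeps 33.69475488.

26.31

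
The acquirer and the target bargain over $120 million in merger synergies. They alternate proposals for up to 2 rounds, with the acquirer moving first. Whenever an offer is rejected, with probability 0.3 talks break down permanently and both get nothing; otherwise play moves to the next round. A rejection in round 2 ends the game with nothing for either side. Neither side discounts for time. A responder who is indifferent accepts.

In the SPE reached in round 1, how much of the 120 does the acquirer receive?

Round 2 (the target proposes): the acquirer will accept anything ≥ 0, so the target offers 0 and keeps 120.
Round 1 (the acquirer proposes): rejecting gives the target an expected 0.7 × 120 = 84, so the acquirer offers 84, keeping 36.

36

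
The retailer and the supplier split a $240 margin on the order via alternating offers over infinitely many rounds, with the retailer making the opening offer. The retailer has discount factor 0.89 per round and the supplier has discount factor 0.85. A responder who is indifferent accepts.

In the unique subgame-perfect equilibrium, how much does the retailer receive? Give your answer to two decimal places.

147.84

In a stationary SPE each proposer offers the other exactly their discounted continuation value.
If the retailer keeps x when proposing and the supplier keeps y when proposing, then x = 240 − 0.85y and y = 240 − 0.89x.
Solving: x = 240(1 − 0.85) / (1 − 0.89·0.85) = 36 / 0.2435 ≈ 147.8439.
The supplier gets 240 − 147.8439 ≈ 92.1561.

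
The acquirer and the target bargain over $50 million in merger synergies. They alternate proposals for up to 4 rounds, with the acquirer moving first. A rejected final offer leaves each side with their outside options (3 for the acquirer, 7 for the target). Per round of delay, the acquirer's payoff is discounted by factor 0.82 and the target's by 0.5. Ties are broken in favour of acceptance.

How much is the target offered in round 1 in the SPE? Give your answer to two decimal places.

Round 4 (the target proposes): the acquirer gets 3 if talks fail, so the target offers 3 and keeps 47.
Round 3 (the acquirer proposes): the target can get 47 next round, worth 0.5 × 47 = 23.5 now. The acquirer offers 23.5 and keeps 50 − 23.5 = 26.5.
Round 2 (the target proposes): the acquirer can get 26.5 next round, worth 0.82 × 26.5 = 21.73 now, so the target offers 21.73, keeping 28.27.
Round 1 (the acquirer proposes): the target can get 28.27 next round, worth 0.5 × 28.27 = 14.135 now. The acquirer offers 14.135 and keeps 50 − 14.135 = 35.865.

14.14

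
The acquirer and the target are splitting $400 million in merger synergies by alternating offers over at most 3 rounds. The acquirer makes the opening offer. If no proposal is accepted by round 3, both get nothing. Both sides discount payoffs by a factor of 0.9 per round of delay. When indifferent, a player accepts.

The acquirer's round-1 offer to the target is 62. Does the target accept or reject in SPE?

Accept

Round 3 (the acquirer proposes): rejection yields 0 for the target; the acquirer offers 0 and keeps 400.
Round 2 (the target proposes): the acquirer can get 400 next round, worth 0.9 × 400 = 360 now, so the target offers 360, keeping 40.
So by rejecting in round 1, the target gets 40 next round, worth 0.9 × 40 = 36 now.
Offer 62 ≥ 36, so the target accepts.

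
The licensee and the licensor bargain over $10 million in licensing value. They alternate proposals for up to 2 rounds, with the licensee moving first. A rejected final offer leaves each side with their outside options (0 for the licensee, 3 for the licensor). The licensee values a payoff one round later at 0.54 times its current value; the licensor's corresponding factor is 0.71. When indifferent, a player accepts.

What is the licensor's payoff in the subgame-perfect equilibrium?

By backward induction:
Round 2 (the licensor proposes): rejection yields 0 for the licensee; the licensor offers 0 and keeps 10.
Round 1 (the licensee proposes): the licensor can get 10 next round, worth 0.71 × 10 = 7.1 now, so the licensee offers 7.1, keeping 2.9.

7.1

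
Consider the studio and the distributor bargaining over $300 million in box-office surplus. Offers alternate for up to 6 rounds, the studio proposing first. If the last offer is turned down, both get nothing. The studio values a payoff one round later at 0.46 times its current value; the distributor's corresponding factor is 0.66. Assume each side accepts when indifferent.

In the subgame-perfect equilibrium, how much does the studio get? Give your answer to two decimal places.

Round 6 (the distributor proposes): rejection yields 0 for the studio; the distributor offers 0 and keeps 300.
Round 5 (the studio proposes): the distributor can get 300 next round, worth 0.66 × 300 = 198 now. The studio offers 198 and keeps 300 − 198 = 102.
Round 4 (the distributor proposes): the studio can get 102 next round, worth 0.46 × 102 = 46.92 now. The distributor offers 46.92 and keeps 300 − 46.92 = 253.08.
Round 3 (the studio proposes): the distributor can get 253.08 next round, worth 0.66 × 253.08 = 167.0328 now. The studio offers 167.0328 and keeps 300 − 167.0328 = 132.9672.
Round 2 (the distributor proposes): the studio can get 132.9672 next round, worth 0.46 × 132.9672 = 61.164912 now; the distributor offers that and keeps 238.835088.
Round 1 (the studio proposes): the distributor can get 238.835088 next round, worth 0.66 × 238.835088 = 157.63115808 now, so the studio offers 157.63115808, keeping 142.36884192.

142.37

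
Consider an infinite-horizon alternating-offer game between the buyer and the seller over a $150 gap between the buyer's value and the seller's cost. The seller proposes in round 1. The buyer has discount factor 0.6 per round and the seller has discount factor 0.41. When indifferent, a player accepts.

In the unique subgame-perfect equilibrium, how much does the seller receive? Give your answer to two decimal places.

When the seller proposes, the buyer accepts any offer worth at least 0.6 times what the buyer would get by proposing next round; and vice versa.
This gives x = 150 − 0.6y and y = 150 − 0.41x, where x and y are each side's share when it proposes.
Hence (1 − 0.6·0.41)x = 150(1 − 0.6), i.e. 0.754·x = 60.
x ≈ 79.5756; the buyer's share is 150 − x ≈ 70.4244.

79.58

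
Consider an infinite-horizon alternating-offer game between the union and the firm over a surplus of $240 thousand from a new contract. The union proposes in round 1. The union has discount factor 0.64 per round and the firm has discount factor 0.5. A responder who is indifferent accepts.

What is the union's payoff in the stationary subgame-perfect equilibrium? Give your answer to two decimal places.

176.47

In a stationary SPE each proposer offers the other exactly their discounted continuation value.
If the union keeps x when proposing and the firm keeps y when proposing, then x = 240 − 0.5y and y = 240 − 0.64x.
Solving: x = 240(1 − 0.5) / (1 − 0.64·0.5) = 120 / 0.68 ≈ 176.4706.
The firm gets 240 − 176.4706 ≈ 63.5294.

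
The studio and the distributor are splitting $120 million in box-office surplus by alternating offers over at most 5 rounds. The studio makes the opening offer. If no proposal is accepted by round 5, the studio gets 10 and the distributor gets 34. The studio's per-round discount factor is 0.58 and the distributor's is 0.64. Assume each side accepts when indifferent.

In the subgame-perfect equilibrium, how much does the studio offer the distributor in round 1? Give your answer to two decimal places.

Round 5 (the studio proposes): the distributor gets 34 if talks fail, so the studio offers 34 and keeps 86.
Round 4 (the distributor proposes): the studio can get 86 next round, worth 0.58 × 86 = 49.88 now. The distributor offers 49.88 and keeps 120 − 49.88 = 70.12.
Round 3 (the studio proposes): the distributor can get 70.12 next round, worth 0.64 × 70.12 = 44.8768 now. The studio offers 44.8768 and keeps 120 − 44.8768 = 75.1232.
Round 2 (the distributor proposes): the studio can get 75.1232 next round, worth 0.58 × 75.1232 = 43.571456 now, so the distributor offers 43.571456, keeping 76.428544.
Round 1 (the studio proposes): the distributor can get 76.428544 next round, worth 0.64 × 76.428544 = 48.91426816 now; the studio offers that and keeps 71.08573184.

48.91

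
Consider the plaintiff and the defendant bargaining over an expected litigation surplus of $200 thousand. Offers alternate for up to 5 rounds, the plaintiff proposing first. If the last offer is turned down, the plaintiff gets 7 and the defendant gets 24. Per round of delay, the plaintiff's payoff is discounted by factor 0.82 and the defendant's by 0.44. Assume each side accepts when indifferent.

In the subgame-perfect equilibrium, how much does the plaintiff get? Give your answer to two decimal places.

175.32

Round 5 (the plaintiff proposes): the defendant gets 24 if talks fail, so the plaintiff offers 24 and keeps 176.
Round 4 (the defendant proposes): the plaintiff can get 176 next round, worth 0.82 × 176 = 144.32 now, so the defendant offers 144.32, keeping 55.68.
Round 3 (the plaintiff proposes): the defendant can get 55.68 next round, worth 0.44 × 55.68 = 24.4992 now. The plaintiff offers 24.4992 and keeps 200 − 24.4992 = 175.5008.
Round 2 (the defendant proposes): the plaintiff can get 175.5008 next round, worth 0.82 × 175.5008 = 143.910656 now; the defendant offers that and keeps 56.089344.
Round 1 (the plaintiff proposes): the defendant can get 56.089344 next round, worth 0.44 × 56.089344 = 24.67931136 now, so the plaintiff offers 24.67931136, keeping 175.32068864.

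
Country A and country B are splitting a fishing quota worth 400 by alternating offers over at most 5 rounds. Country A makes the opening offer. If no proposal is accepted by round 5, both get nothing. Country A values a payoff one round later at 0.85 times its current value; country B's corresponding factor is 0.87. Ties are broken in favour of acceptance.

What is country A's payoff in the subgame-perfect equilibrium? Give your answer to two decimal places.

Solve by backward induction from round 5.
Round 5 (country A proposes): rejection yields 0 for country B; country A offers 0 and keeps 400.
Round 4 (country B proposes): country A can get 400 next round, worth 0.85 × 400 = 340 now; country B offers that and keeps 60.
Round 3 (country A proposes): country B can get 60 next round, worth 0.87 × 60 = 52.2 now, so country A offers 52.2, keeping 347.8.
Round 2 (country B proposes): country A can get 347.8 next round, worth 0.85 × 347.8 = 295.63 now. Country B offers 295.63 and keeps 400 − 295.63 = 104.37.
Round 1 (country A proposes): country B can get 104.37 next round, worth 0.87 × 104.37 = 90.8019 now; country A offers that and keeps 309.1981.

309.20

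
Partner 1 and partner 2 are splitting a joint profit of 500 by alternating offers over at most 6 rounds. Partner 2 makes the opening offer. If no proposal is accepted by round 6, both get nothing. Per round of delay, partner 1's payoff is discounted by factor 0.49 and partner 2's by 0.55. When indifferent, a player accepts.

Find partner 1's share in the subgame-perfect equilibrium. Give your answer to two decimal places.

Work backward from the last round.
Round 6 (partner 1 proposes): rejection yields 0 for partner 2; partner 1 offers 0 and keeps 500.
Round 5 (partner 2 proposes): partner 1 can get 500 next round, worth 0.49 × 500 = 245 now. Partner 2 offers 245 and keeps 500 − 245 = 255.
Round 4 (partner 1 proposes): partner 2 can get 255 next round, worth 0.55 × 255 = 140.25 now. Partner 1 offers 140.25 and keeps 500 − 140.25 = 359.75.
Round 3 (partner 2 proposes): partner 1 can get 359.75 next round, worth 0.49 × 359.75 = 176.2775 now. Partner 2 offers 176.2775 and keeps 500 − 176.2775 = 323.7225.
Round 2 (partner 1 proposes): partner 2 can get 323.7225 next round, worth 0.55 × 323.7225 = 178.047375 now; partner 1 offers that and keeps 321.952625.
Round 1 (partner 2 proposes): partner 1 can get 321.952625 next round, worth 0.49 × 321.952625 = 157.75678625 now. Partner 2 offers 157.75678625 and keeps 500 − 157.75678625 = 342.24321375.

157.76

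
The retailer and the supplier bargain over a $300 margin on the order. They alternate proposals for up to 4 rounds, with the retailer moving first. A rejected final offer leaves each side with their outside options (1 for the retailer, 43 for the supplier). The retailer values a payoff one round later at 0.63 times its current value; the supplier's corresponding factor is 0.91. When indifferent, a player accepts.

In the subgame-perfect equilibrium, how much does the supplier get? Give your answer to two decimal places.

257.00

Round 4 (the supplier proposes): the retailer gets 1 if talks fail, so the supplier offers 1 and keeps 299.
Round 3 (the retailer proposes): the supplier can get 299 next round, worth 0.91 × 299 = 272.09 now. The retailer offers 272.09 and keeps 300 − 272.09 = 27.91.
Round 2 (the supplier proposes): the retailer can get 27.91 next round, worth 0.63 × 27.91 = 17.5833 now; the supplier offers that and keeps 282.4167.
Round 1 (the retailer proposes): the supplier can get 282.4167 next round, worth 0.91 × 282.4167 = 256.999197 now, so the retailer offers 256.999197, keeping 43.000803.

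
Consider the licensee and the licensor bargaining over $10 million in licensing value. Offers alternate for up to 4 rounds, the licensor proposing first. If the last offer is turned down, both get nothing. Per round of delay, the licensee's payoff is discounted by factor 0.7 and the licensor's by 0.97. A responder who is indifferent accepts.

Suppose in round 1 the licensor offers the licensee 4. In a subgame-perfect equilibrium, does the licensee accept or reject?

Reject

Round 4 (the licensee proposes): the licensor will accept anything ≥ 0, so the licensee offers 0 and keeps 10.
Round 3 (the licensor proposes): the licensee can get 10 next round, worth 0.7 × 10 = 7 now. The licensor offers 7 and keeps 10 − 7 = 3.
Round 2 (the licensee proposes): the licensor can get 3 next round, worth 0.97 × 3 = 2.91 now, so the licensee offers 2.91, keeping 7.09.
So by rejecting in round 1, the licensee gets 7.09 next round, worth 0.7 × 7.09 = 4.963 now.
Offer 4 < 4.963, so the licensee rejects.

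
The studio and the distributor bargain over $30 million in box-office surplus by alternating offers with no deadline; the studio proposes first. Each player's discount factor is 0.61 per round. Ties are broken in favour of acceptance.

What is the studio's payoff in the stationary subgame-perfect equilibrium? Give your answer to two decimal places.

18.63

Let x be the studio's share when the studio proposes and y be the distributor's share when the distributor proposes.
The distributor accepts iff offered ≥ 0.61·y, so x = 30 − 0.61y. Symmetrically y = 30 − 0.61x.
Substituting: x = 30 − 0.61(30 − 0.61x), giving x(1 − 0.61·0.61) = 30(1 − 0.61).
So x = 30 × 0.39 / 0.6279 ≈ 18.6335, and the distributor receives 30 − x ≈ 11.3665.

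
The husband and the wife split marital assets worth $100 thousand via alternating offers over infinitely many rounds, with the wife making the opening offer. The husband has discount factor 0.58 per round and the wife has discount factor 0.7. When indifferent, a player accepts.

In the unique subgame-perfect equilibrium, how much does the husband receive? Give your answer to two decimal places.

29.29

Let x be the wife's share when the wife proposes and y be the husband's share when the husband proposes.
The husband accepts iff offered ≥ 0.58·y, so x = 100 − 0.58y. Symmetrically y = 100 − 0.7x.
Substituting: x = 100 − 0.58(100 − 0.7x), giving x(1 − 0.7·0.58) = 100(1 − 0.58).
So x = 100 × 0.42 / 0.594 ≈ 70.7071, and the husband receives 100 − x ≈ 29.2929.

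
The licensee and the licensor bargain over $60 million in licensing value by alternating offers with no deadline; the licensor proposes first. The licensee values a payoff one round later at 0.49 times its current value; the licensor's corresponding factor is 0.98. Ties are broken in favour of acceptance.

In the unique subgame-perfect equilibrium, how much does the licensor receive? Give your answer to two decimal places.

58.87

Let x be the licensor's share when the licensor proposes and y be the licensee's share when the licensee proposes.
The licensee accepts iff offered ≥ 0.49·y, so x = 60 − 0.49y. Symmetrically y = 60 − 0.98x.
Substituting: x = 60 − 0.49(60 − 0.98x), giving x(1 − 0.98·0.49) = 60(1 − 0.49).
So x = 60 × 0.51 / 0.5198 ≈ 58.8688, and the licensee receives 60 − x ≈ 1.1312.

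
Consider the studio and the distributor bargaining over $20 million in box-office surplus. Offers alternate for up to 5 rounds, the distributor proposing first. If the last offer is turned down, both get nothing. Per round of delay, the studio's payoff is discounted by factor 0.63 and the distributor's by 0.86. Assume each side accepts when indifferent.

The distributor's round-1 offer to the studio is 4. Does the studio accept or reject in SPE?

Work out the studio's continuation value if the offer is rejected.
Round 5 (the distributor proposes): the studio will accept anything ≥ 0, so the distributor offers 0 and keeps 20.
Round 4 (the studio proposes): the distributor can get 20 next round, worth 0.86 × 20 = 17.2 now. The studio offers 17.2 and keeps 20 − 17.2 = 2.8.
Round 3 (the distributor proposes): the studio can get 2.8 next round, worth 0.63 × 2.8 = 1.764 now, so the distributor offers 1.764, keeping 18.236.
Round 2 (the studio proposes): the distributor can get 18.236 next round, worth 0.86 × 18.236 = 15.68296 now. The studio offers 15.68296 and keeps 20 − 15.68296 = 4.31704.
So by rejecting in round 1, the studio gets 4.31704 next round, worth 0.63 × 4.31704 = 2.7197352 now.
Offer 4 ≥ 2.7197352, so the studio accepts.

Accept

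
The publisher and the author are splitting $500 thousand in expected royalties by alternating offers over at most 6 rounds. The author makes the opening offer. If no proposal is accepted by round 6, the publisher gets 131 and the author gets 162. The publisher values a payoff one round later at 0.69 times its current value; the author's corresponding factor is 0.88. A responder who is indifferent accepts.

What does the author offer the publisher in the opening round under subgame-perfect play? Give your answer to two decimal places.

Round 6 (the publisher proposes): the author gets 162 if talks fail, so the publisher offers 162 and keeps 338.
Round 5 (the author proposes): the publisher can get 338 next round, worth 0.69 × 338 = 233.22 now. The author offers 233.22 and keeps 500 − 233.22 = 266.78.
Round 4 (the publisher proposes): the author can get 266.78 next round, worth 0.88 × 266.78 = 234.7664 now; the publisher offers that and keeps 265.2336.
Round 3 (the author proposes): the publisher can get 265.2336 next round, worth 0.69 × 265.2336 = 183.011184 now. The author offers 183.011184 and keeps 500 − 183.011184 = 316.988816.
Round 2 (the publisher proposes): the author can get 316.988816 next round, worth 0.88 × 316.988816 = 278.95015808 now. The publisher offers 278.95015808 and keeps 500 − 278.95015808 = 221.04984192.
Round 1 (the author proposes): the publisher can get 221.04984192 next round, worth 0.69 × 221.04984192 = 152.5243909248 now; the author offers that and keeps 347.4756090752.

152.52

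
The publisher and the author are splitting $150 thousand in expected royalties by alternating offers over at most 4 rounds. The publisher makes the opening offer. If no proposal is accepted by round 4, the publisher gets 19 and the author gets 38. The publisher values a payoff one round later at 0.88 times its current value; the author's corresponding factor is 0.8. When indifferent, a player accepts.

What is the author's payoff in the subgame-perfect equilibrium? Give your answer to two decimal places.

88.18

Round 4 (the author proposes): the publisher gets 19 if talks fail, so the author offers 19 and keeps 131.
Round 3 (the publisher proposes): the author can get 131 next round, worth 0.8 × 131 = 104.8 now, so the publisher offers 104.8, keeping 45.2.
Round 2 (the author proposes): the publisher can get 45.2 next round, worth 0.88 × 45.2 = 39.776 now. The author offers 39.776 and keeps 150 − 39.776 = 110.224.
Round 1 (the publisher proposes): the author can get 110.224 next round, worth 0.8 × 110.224 = 88.1792 now; the publisher offers that and keeps 61.8208.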